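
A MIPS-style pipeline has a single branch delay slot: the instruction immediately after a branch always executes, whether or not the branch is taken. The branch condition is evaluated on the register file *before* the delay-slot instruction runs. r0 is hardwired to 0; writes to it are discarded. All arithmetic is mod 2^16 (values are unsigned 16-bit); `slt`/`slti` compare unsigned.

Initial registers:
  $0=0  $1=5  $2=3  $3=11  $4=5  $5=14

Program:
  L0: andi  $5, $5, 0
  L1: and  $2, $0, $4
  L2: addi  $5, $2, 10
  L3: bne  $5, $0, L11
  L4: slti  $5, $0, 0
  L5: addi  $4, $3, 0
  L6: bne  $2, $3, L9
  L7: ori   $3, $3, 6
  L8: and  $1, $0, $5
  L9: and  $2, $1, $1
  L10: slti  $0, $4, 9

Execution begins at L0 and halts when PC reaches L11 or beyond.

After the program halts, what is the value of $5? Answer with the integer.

0

  step pc=0: andi  $5, $5, 0  regs=(0,5,3,11,5,0)
  step pc=1: and  $2, $0, $4  regs=(0,5,0,11,5,0)
  step pc=2: addi  $5, $2, 10  regs=(0,5,0,11,5,10)
  step pc=3: bne  $5, $0, L11  cond=T  regs=(0,5,0,11,5,10)
  step pc=4: slti  $5, $0, 0  regs=(0,5,0,11,5,0)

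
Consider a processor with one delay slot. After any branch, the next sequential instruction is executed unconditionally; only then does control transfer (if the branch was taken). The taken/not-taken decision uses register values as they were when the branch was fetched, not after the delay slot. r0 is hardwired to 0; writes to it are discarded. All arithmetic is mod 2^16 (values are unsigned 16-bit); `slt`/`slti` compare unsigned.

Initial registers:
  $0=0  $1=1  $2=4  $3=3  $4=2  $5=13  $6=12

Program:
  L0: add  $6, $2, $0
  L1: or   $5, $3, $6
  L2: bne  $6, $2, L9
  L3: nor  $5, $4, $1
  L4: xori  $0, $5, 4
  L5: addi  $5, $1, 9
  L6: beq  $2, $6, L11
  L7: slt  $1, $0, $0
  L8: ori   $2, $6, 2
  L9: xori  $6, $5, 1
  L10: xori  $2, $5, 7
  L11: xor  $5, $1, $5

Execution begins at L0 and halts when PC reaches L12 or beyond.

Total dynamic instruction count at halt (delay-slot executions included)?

  step pc=0: add  $6, $2, $0  regs=(0,1,4,3,2,13,4)
  step pc=1: or   $5, $3, $6  regs=(0,1,4,3,2,7,4)
  step pc=2: bne  $6, $2, L9  cond=F  regs=(0,1,4,3,2,7,4)
  step pc=3: nor  $5, $4, $1  regs=(0,1,4,3,2,65532,4)
  step pc=4: xori  $0, $5, 4  regs=(0,1,4,3,2,65532,4)
  step pc=5: addi  $5, $1, 9  regs=(0,1,4,3,2,10,4)
  step pc=6: beq  $2, $6, L11  cond=T  regs=(0,1,4,3,2,10,4)
  step pc=7: slt  $1, $0, $0  regs=(0,0,4,3,2,10,4)
  step pc=11: xor  $5, $1, $5  regs=(0,0,4,3,2,10,4)

9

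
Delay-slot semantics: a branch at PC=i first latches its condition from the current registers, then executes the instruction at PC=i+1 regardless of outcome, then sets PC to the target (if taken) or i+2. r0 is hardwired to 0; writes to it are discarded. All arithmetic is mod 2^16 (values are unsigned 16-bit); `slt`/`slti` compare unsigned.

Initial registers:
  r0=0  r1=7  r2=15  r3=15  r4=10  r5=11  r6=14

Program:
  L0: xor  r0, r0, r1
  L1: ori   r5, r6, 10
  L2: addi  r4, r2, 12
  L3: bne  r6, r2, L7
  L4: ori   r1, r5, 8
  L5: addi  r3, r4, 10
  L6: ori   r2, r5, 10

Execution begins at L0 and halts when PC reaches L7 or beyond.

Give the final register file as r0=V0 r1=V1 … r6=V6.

  step pc=0: xor  r0, r0, r1  regs=(0,7,15,15,10,11,14)
  step pc=1: ori   r5, r6, 10  regs=(0,7,15,15,10,14,14)
  step pc=2: addi  r4, r2, 12  regs=(0,7,15,15,27,14,14)
  step pc=3: bne  r6, r2, L7  cond=T  regs=(0,7,15,15,27,14,14)
  step pc=4: ori   r1, r5, 8  regs=(0,14,15,15,27,14,14)

r0=0 r1=14 r2=15 r3=15 r4=27 r5=14 r6=14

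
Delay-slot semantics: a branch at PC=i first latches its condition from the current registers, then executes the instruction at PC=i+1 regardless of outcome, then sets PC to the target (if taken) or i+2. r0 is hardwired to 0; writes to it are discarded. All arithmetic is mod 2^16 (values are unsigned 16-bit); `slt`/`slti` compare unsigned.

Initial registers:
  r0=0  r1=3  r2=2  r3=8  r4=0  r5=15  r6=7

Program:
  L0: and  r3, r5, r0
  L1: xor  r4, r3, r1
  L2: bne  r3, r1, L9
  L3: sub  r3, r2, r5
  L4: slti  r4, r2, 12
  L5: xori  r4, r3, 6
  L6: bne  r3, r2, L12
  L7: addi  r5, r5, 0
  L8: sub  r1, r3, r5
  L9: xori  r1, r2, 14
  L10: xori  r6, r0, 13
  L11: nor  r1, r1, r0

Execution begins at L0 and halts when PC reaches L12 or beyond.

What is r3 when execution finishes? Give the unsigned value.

[0] and  r3, r5, r0  →  {r0:0, r1:3, r2:2, r3:0, r4:0, r5:15, r6:7}
[1] xor  r4, r3, r1  →  {r0:0, r1:3, r2:2, r3:0, r4:3, r5:15, r6:7}
[2] bne  r3, r1, L9  →  {r0:0, r1:3, r2:2, r3:0, r4:3, r5:15, r6:7}  ⟨branch taken⟩
[3] sub  r3, r2, r5  →  {r0:0, r1:3, r2:2, r3:65523, r4:3, r5:15, r6:7}
[9] xori  r1, r2, 14  →  {r0:0, r1:12, r2:2, r3:65523, r4:3, r5:15, r6:7}
[10] xori  r6, r0, 13  →  {r0:0, r1:12, r2:2, r3:65523, r4:3, r5:15, r6:13}
[11] nor  r1, r1, r0  →  {r0:0, r1:65523, r2:2, r3:65523, r4:3, r5:15, r6:13}

65523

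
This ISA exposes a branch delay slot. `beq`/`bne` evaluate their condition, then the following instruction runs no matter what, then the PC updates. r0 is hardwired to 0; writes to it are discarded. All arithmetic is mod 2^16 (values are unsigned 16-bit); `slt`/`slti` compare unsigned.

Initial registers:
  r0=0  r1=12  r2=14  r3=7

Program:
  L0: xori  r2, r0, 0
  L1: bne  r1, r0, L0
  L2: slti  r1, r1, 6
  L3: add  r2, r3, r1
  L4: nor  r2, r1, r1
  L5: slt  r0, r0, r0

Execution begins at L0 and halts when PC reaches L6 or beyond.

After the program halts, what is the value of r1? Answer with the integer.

[0] xori  r2, r0, 0  →  {r0:0, r1:12, r2:0, r3:7}
[1] bne  r1, r0, L0  →  {r0:0, r1:12, r2:0, r3:7}  ⟨branch taken⟩
[2] slti  r1, r1, 6  →  {r0:0, r1:0, r2:0, r3:7}
[0] xori  r2, r0, 0  →  {r0:0, r1:0, r2:0, r3:7}
[1] bne  r1, r0, L0  →  {r0:0, r1:0, r2:0, r3:7}  ⟨branch fallthrough⟩
[2] slti  r1, r1, 6  →  {r0:0, r1:1, r2:0, r3:7}
[3] add  r2, r3, r1  →  {r0:0, r1:1, r2:8, r3:7}
[4] nor  r2, r1, r1  →  {r0:0, r1:1, r2:65534, r3:7}
[5] slt  r0, r0, r0  →  {r0:0, r1:1, r2:65534, r3:7}

1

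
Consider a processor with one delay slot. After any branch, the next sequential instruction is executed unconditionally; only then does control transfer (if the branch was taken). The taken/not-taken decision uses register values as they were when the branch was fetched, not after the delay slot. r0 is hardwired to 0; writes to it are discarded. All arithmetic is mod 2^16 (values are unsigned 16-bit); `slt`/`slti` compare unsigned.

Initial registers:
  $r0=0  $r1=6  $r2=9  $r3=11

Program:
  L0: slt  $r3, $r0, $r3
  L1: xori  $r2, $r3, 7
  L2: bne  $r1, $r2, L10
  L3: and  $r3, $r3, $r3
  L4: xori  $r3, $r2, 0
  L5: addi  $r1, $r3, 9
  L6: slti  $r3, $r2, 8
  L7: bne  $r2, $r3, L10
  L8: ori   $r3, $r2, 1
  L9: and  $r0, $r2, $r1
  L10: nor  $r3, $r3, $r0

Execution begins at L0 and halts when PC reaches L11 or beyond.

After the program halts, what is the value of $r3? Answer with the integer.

  step pc=0: slt  $r3, $r0, $r3  regs=(0,6,9,1)
  step pc=1: xori  $r2, $r3, 7  regs=(0,6,6,1)
  step pc=2: bne  $r1, $r2, L10  cond=F  regs=(0,6,6,1)
  step pc=3: and  $r3, $r3, $r3  regs=(0,6,6,1)
  step pc=4: xori  $r3, $r2, 0  regs=(0,6,6,6)
  step pc=5: addi  $r1, $r3, 9  regs=(0,15,6,6)
  step pc=6: slti  $r3, $r2, 8  regs=(0,15,6,1)
  step pc=7: bne  $r2, $r3, L10  cond=T  regs=(0,15,6,1)
  step pc=8: ori   $r3, $r2, 1  regs=(0,15,6,7)
  step pc=10: nor  $r3, $r3, $r0  regs=(0,15,6,65528)

65528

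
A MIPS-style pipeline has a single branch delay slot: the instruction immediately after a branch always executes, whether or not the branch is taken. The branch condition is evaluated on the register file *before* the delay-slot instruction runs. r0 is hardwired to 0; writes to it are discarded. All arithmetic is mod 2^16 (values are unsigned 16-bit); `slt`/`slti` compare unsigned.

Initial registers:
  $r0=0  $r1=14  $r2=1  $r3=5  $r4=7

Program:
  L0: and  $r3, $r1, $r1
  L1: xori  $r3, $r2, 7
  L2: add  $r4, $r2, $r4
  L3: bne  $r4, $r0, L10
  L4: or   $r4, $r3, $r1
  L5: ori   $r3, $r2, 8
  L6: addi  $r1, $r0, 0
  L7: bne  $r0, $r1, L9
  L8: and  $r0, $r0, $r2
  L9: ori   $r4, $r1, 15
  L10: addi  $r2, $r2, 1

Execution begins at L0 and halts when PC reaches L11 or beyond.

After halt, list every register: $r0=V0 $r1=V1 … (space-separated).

$r0=0 $r1=14 $r2=2 $r3=6 $r4=14

  step pc=0: and  $r3, $r1, $r1  regs=(0,14,1,14,7)
  step pc=1: xori  $r3, $r2, 7  regs=(0,14,1,6,7)
  step pc=2: add  $r4, $r2, $r4  regs=(0,14,1,6,8)
  step pc=3: bne  $r4, $r0, L10  cond=T  regs=(0,14,1,6,8)
  step pc=4: or   $r4, $r3, $r1  regs=(0,14,1,6,14)
  step pc=10: addi  $r2, $r2, 1  regs=(0,14,2,6,14)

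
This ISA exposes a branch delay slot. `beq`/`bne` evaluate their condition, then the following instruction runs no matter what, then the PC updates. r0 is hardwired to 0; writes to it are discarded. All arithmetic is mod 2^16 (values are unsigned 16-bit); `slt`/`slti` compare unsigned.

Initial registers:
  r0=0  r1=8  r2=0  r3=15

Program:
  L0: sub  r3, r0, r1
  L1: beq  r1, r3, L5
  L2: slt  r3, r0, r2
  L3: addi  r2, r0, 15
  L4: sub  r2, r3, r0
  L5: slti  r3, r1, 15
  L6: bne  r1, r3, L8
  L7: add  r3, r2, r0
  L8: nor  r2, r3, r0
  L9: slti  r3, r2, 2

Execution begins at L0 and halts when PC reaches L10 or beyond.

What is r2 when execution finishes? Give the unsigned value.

  step pc=0: sub  r3, r0, r1  regs=(0,8,0,65528)
  step pc=1: beq  r1, r3, L5  cond=F  regs=(0,8,0,65528)
  step pc=2: slt  r3, r0, r2  regs=(0,8,0,0)
  step pc=3: addi  r2, r0, 15  regs=(0,8,15,0)
  step pc=4: sub  r2, r3, r0  regs=(0,8,0,0)
  step pc=5: slti  r3, r1, 15  regs=(0,8,0,1)
  step pc=6: bne  r1, r3, L8  cond=T  regs=(0,8,0,1)
  step pc=7: add  r3, r2, r0  regs=(0,8,0,0)
  step pc=8: nor  r2, r3, r0  regs=(0,8,65535,0)
  step pc=9: slti  r3, r2, 2  regs=(0,8,65535,0)

65535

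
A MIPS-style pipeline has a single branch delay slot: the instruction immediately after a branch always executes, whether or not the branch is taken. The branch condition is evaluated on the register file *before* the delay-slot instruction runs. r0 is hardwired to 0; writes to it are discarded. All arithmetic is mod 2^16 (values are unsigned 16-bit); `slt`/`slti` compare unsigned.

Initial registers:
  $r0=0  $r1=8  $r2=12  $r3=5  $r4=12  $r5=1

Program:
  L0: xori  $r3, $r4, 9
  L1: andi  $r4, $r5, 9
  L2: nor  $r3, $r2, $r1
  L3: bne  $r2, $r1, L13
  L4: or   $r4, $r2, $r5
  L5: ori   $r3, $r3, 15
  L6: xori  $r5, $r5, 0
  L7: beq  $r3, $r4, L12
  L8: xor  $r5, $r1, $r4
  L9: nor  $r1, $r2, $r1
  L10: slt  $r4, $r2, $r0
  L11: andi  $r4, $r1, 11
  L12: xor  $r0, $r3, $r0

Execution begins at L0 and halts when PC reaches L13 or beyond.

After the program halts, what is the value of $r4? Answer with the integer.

13

#0 xori  $r3, $r4, 9 ; 0/8/12/5/12/1
#1 andi  $r4, $r5, 9 ; 0/8/12/5/1/1
#2 nor  $r3, $r2, $r1 ; 0/8/12/65523/1/1
#3 bne  $r2, $r1, L13 ; 0/8/12/65523/1/1 ; →target
#4 or   $r4, $r2, $r5 ; 0/8/12/65523/13/1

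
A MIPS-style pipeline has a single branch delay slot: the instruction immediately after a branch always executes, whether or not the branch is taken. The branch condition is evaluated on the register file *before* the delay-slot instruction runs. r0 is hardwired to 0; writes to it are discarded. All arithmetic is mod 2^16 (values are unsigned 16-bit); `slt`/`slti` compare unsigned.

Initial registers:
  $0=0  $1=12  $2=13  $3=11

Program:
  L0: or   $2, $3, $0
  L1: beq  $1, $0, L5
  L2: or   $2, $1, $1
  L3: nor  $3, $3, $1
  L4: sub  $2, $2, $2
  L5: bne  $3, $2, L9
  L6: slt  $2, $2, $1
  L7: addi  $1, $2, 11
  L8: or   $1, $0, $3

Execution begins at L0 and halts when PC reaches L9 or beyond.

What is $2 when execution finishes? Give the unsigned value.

1

PC=0  or   $2, $3, $0        | $0=0 $1=12 $2=11 $3=11
PC=1  beq  $1, $0, L5        | $0=0 $1=12 $2=11 $3=11  [not taken]
PC=2  or   $2, $1, $1        | $0=0 $1=12 $2=12 $3=11
PC=3  nor  $3, $3, $1        | $0=0 $1=12 $2=12 $3=65520
PC=4  sub  $2, $2, $2        | $0=0 $1=12 $2=0 $3=65520
PC=5  bne  $3, $2, L9        | $0=0 $1=12 $2=0 $3=65520  [TAKEN]
PC=6  slt  $2, $2, $1        | $0=0 $1=12 $2=1 $3=65520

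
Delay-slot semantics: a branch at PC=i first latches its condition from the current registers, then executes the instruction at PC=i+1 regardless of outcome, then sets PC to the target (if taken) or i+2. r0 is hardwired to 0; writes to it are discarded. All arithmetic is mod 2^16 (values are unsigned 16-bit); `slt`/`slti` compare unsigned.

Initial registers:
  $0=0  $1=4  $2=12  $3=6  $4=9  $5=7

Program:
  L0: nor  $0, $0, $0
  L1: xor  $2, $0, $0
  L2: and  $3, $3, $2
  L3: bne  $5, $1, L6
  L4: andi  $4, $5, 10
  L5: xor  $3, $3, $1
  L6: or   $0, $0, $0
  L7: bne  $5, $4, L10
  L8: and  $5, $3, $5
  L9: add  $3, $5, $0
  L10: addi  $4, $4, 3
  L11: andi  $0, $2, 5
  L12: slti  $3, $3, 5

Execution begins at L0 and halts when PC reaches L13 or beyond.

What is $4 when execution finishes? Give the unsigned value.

PC=0  nor  $0, $0, $0        | $0=0 $1=4 $2=12 $3=6 $4=9 $5=7
PC=1  xor  $2, $0, $0        | $0=0 $1=4 $2=0 $3=6 $4=9 $5=7
PC=2  and  $3, $3, $2        | $0=0 $1=4 $2=0 $3=0 $4=9 $5=7
PC=3  bne  $5, $1, L6        | $0=0 $1=4 $2=0 $3=0 $4=9 $5=7  [TAKEN]
PC=4  andi  $4, $5, 10       | $0=0 $1=4 $2=0 $3=0 $4=2 $5=7
PC=6  or   $0, $0, $0        | $0=0 $1=4 $2=0 $3=0 $4=2 $5=7
PC=7  bne  $5, $4, L10       | $0=0 $1=4 $2=0 $3=0 $4=2 $5=7  [TAKEN]
PC=8  and  $5, $3, $5        | $0=0 $1=4 $2=0 $3=0 $4=2 $5=0
PC=10 addi  $4, $4, 3        | $0=0 $1=4 $2=0 $3=0 $4=5 $5=0
PC=11 andi  $0, $2, 5        | $0=0 $1=4 $2=0 $3=0 $4=5 $5=0
PC=12 slti  $3, $3, 5        | $0=0 $1=4 $2=0 $3=1 $4=5 $5=0

5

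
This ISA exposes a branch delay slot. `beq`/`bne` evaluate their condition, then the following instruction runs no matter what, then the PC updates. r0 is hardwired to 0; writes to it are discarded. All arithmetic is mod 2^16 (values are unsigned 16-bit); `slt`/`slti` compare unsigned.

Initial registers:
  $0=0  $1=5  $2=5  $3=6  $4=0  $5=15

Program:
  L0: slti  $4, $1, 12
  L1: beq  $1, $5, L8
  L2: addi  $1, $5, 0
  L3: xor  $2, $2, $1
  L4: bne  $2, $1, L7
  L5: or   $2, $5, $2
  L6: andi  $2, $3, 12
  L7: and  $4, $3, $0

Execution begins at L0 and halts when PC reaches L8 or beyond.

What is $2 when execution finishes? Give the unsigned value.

#0 slti  $4, $1, 12 ; 0/5/5/6/1/15
#1 beq  $1, $5, L8 ; 0/5/5/6/1/15 ; →fallthru
#2 addi  $1, $5, 0 ; 0/15/5/6/1/15
#3 xor  $2, $2, $1 ; 0/15/10/6/1/15
#4 bne  $2, $1, L7 ; 0/15/10/6/1/15 ; →target
#5 or   $2, $5, $2 ; 0/15/15/6/1/15
#7 and  $4, $3, $0 ; 0/15/15/6/0/15

15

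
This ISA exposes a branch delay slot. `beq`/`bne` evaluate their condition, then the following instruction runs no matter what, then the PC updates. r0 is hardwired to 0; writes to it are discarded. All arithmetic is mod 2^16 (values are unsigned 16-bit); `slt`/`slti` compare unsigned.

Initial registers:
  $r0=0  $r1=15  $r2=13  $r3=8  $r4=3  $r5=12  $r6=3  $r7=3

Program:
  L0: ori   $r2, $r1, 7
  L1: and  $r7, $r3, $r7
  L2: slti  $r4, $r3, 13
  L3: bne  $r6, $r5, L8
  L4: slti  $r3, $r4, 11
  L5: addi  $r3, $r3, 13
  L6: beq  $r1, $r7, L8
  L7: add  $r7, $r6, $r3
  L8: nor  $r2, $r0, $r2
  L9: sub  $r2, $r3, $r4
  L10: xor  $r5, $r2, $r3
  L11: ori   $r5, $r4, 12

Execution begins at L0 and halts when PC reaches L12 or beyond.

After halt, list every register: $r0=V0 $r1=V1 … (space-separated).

$r0=0 $r1=15 $r2=0 $r3=1 $r4=1 $r5=13 $r6=3 $r7=0

  step pc=0: ori   $r2, $r1, 7  regs=(0,15,15,8,3,12,3,3)
  step pc=1: and  $r7, $r3, $r7  regs=(0,15,15,8,3,12,3,0)
  step pc=2: slti  $r4, $r3, 13  regs=(0,15,15,8,1,12,3,0)
  step pc=3: bne  $r6, $r5, L8  cond=T  regs=(0,15,15,8,1,12,3,0)
  step pc=4: slti  $r3, $r4, 11  regs=(0,15,15,1,1,12,3,0)
  step pc=8: nor  $r2, $r0, $r2  regs=(0,15,65520,1,1,12,3,0)
  step pc=9: sub  $r2, $r3, $r4  regs=(0,15,0,1,1,12,3,0)
  step pc=10: xor  $r5, $r2, $r3  regs=(0,15,0,1,1,1,3,0)
  step pc=11: ori   $r5, $r4, 12  regs=(0,15,0,1,1,13,3,0)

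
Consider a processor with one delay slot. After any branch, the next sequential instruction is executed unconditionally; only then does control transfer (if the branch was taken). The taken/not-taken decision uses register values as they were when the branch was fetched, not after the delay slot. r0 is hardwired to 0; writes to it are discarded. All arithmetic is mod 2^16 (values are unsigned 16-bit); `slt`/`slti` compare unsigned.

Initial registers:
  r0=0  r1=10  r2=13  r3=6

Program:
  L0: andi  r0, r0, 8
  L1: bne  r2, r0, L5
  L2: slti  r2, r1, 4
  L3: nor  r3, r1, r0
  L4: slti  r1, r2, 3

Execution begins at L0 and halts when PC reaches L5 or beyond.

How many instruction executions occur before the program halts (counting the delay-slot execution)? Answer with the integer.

[0] andi  r0, r0, 8  →  {r0:0, r1:10, r2:13, r3:6}
[1] bne  r2, r0, L5  →  {r0:0, r1:10, r2:13, r3:6}  ⟨branch taken⟩
[2] slti  r2, r1, 4  →  {r0:0, r1:10, r2:0, r3:6}

3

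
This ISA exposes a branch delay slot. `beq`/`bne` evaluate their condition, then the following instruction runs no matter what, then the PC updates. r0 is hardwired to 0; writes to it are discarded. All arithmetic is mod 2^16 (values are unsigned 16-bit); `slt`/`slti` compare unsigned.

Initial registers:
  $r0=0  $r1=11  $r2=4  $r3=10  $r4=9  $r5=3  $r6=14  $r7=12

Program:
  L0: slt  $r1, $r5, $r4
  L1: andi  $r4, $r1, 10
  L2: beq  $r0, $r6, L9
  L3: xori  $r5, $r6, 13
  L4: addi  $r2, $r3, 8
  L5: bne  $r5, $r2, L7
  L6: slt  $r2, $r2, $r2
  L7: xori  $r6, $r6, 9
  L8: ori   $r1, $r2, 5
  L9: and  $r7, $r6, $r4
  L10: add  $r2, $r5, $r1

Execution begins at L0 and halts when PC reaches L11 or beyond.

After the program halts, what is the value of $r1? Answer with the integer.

#0 slt  $r1, $r5, $r4 ; 0/1/4/10/9/3/14/12
#1 andi  $r4, $r1, 10 ; 0/1/4/10/0/3/14/12
#2 beq  $r0, $r6, L9 ; 0/1/4/10/0/3/14/12 ; →fallthru
#3 xori  $r5, $r6, 13 ; 0/1/4/10/0/3/14/12
#4 addi  $r2, $r3, 8 ; 0/1/18/10/0/3/14/12
#5 bne  $r5, $r2, L7 ; 0/1/18/10/0/3/14/12 ; →target
#6 slt  $r2, $r2, $r2 ; 0/1/0/10/0/3/14/12
#7 xori  $r6, $r6, 9 ; 0/1/0/10/0/3/7/12
#8 ori   $r1, $r2, 5 ; 0/5/0/10/0/3/7/12
#9 and  $r7, $r6, $r4 ; 0/5/0/10/0/3/7/0
#10 add  $r2, $r5, $r1 ; 0/5/8/10/0/3/7/0

5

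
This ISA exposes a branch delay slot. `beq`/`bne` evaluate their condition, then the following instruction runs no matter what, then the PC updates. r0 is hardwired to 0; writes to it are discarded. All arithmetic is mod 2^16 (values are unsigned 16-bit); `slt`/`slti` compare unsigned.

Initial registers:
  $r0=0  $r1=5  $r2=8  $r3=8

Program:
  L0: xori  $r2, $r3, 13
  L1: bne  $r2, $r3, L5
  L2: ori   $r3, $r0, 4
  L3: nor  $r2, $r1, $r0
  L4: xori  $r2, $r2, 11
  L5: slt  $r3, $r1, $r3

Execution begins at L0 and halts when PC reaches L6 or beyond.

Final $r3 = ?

0

[0] xori  $r2, $r3, 13  →  {$r0:0, $r1:5, $r2:5, $r3:8}
[1] bne  $r2, $r3, L5  →  {$r0:0, $r1:5, $r2:5, $r3:8}  ⟨branch taken⟩
[2] ori   $r3, $r0, 4  →  {$r0:0, $r1:5, $r2:5, $r3:4}
[5] slt  $r3, $r1, $r3  →  {$r0:0, $r1:5, $r2:5, $r3:0}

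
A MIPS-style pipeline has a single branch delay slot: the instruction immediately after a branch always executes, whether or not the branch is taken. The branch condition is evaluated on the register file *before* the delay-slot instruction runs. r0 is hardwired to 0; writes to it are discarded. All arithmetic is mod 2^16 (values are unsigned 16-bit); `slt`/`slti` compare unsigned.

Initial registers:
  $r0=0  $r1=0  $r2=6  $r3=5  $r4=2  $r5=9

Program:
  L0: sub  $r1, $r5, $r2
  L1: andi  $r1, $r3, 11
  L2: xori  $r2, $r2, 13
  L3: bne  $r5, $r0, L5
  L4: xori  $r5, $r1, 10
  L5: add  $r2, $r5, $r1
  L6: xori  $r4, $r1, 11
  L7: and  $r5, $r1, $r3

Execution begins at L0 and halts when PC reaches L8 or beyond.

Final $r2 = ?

12

[0] sub  $r1, $r5, $r2  →  {$r0:0, $r1:3, $r2:6, $r3:5, $r4:2, $r5:9}
[1] andi  $r1, $r3, 11  →  {$r0:0, $r1:1, $r2:6, $r3:5, $r4:2, $r5:9}
[2] xori  $r2, $r2, 13  →  {$r0:0, $r1:1, $r2:11, $r3:5, $r4:2, $r5:9}
[3] bne  $r5, $r0, L5  →  {$r0:0, $r1:1, $r2:11, $r3:5, $r4:2, $r5:9}  ⟨branch taken⟩
[4] xori  $r5, $r1, 10  →  {$r0:0, $r1:1, $r2:11, $r3:5, $r4:2, $r5:11}
[5] add  $r2, $r5, $r1  →  {$r0:0, $r1:1, $r2:12, $r3:5, $r4:2, $r5:11}
[6] xori  $r4, $r1, 11  →  {$r0:0, $r1:1, $r2:12, $r3:5, $r4:10, $r5:11}
[7] and  $r5, $r1, $r3  →  {$r0:0, $r1:1, $r2:12, $r3:5, $r4:10, $r5:1}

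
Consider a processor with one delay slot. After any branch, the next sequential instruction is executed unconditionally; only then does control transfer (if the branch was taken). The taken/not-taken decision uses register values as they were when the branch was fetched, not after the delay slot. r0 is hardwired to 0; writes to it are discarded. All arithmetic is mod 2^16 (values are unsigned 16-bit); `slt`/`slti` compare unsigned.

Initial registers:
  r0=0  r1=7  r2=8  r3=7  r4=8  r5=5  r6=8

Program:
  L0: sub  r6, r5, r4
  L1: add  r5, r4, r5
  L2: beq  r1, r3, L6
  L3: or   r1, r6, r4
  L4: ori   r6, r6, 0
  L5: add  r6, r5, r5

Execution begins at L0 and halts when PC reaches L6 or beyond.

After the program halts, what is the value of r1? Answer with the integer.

65533

  step pc=0: sub  r6, r5, r4  regs=(0,7,8,7,8,5,65533)
  step pc=1: add  r5, r4, r5  regs=(0,7,8,7,8,13,65533)
  step pc=2: beq  r1, r3, L6  cond=T  regs=(0,7,8,7,8,13,65533)
  step pc=3: or   r1, r6, r4  regs=(0,65533,8,7,8,13,65533)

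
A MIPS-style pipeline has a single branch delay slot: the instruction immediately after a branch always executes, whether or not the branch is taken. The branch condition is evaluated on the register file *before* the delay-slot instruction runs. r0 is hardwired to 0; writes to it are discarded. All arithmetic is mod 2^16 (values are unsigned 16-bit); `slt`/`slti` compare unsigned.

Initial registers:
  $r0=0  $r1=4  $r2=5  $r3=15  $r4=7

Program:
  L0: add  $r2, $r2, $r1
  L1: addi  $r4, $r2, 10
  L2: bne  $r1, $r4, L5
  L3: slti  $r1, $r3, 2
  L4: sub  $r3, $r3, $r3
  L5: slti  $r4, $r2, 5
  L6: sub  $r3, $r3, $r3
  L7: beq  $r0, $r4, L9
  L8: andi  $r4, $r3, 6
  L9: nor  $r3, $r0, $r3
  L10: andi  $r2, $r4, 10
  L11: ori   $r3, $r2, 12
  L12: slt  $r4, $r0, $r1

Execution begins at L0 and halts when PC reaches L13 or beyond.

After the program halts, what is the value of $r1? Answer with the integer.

  step pc=0: add  $r2, $r2, $r1  regs=(0,4,9,15,7)
  step pc=1: addi  $r4, $r2, 10  regs=(0,4,9,15,19)
  step pc=2: bne  $r1, $r4, L5  cond=T  regs=(0,4,9,15,19)
  step pc=3: slti  $r1, $r3, 2  regs=(0,0,9,15,19)
  step pc=5: slti  $r4, $r2, 5  regs=(0,0,9,15,0)
  step pc=6: sub  $r3, $r3, $r3  regs=(0,0,9,0,0)
  step pc=7: beq  $r0, $r4, L9  cond=T  regs=(0,0,9,0,0)
  step pc=8: andi  $r4, $r3, 6  regs=(0,0,9,0,0)
  step pc=9: nor  $r3, $r0, $r3  regs=(0,0,9,65535,0)
  step pc=10: andi  $r2, $r4, 10  regs=(0,0,0,65535,0)
  step pc=11: ori   $r3, $r2, 12  regs=(0,0,0,12,0)
  step pc=12: slt  $r4, $r0, $r1  regs=(0,0,0,12,0)

0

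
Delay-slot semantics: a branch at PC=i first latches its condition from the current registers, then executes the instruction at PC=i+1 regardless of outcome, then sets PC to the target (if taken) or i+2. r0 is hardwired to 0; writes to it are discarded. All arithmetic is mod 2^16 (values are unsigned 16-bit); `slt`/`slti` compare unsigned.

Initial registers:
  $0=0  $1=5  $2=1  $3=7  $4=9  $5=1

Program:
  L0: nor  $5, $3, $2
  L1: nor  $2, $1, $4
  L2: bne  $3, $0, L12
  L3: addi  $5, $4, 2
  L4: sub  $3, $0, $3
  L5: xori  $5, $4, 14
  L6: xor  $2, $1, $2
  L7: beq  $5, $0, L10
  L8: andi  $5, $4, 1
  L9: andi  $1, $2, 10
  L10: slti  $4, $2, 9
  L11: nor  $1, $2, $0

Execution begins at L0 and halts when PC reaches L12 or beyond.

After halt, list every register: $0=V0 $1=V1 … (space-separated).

[0] nor  $5, $3, $2  →  {$0:0, $1:5, $2:1, $3:7, $4:9, $5:65528}
[1] nor  $2, $1, $4  →  {$0:0, $1:5, $2:65522, $3:7, $4:9, $5:65528}
[2] bne  $3, $0, L12  →  {$0:0, $1:5, $2:65522, $3:7, $4:9, $5:65528}  ⟨branch taken⟩
[3] addi  $5, $4, 2  →  {$0:0, $1:5, $2:65522, $3:7, $4:9, $5:11}

$0=0 $1=5 $2=65522 $3=7 $4=9 $5=11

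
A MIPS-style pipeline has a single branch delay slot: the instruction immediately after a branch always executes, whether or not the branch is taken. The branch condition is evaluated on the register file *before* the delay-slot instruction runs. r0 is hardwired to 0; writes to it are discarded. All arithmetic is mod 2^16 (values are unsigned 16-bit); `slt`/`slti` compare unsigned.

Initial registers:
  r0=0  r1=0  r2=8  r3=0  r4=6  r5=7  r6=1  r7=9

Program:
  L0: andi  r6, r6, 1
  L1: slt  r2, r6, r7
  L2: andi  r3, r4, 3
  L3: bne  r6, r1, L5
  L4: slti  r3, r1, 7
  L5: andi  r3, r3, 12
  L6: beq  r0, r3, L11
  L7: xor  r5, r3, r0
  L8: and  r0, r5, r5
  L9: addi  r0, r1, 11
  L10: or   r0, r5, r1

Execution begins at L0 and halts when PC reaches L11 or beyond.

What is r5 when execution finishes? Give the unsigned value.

[0] andi  r6, r6, 1  →  {r0:0, r1:0, r2:8, r3:0, r4:6, r5:7, r6:1, r7:9}
[1] slt  r2, r6, r7  →  {r0:0, r1:0, r2:1, r3:0, r4:6, r5:7, r6:1, r7:9}
[2] andi  r3, r4, 3  →  {r0:0, r1:0, r2:1, r3:2, r4:6, r5:7, r6:1, r7:9}
[3] bne  r6, r1, L5  →  {r0:0, r1:0, r2:1, r3:2, r4:6, r5:7, r6:1, r7:9}  ⟨branch taken⟩
[4] slti  r3, r1, 7  →  {r0:0, r1:0, r2:1, r3:1, r4:6, r5:7, r6:1, r7:9}
[5] andi  r3, r3, 12  →  {r0:0, r1:0, r2:1, r3:0, r4:6, r5:7, r6:1, r7:9}
[6] beq  r0, r3, L11  →  {r0:0, r1:0, r2:1, r3:0, r4:6, r5:7, r6:1, r7:9}  ⟨branch taken⟩
[7] xor  r5, r3, r0  →  {r0:0, r1:0, r2:1, r3:0, r4:6, r5:0, r6:1, r7:9}

0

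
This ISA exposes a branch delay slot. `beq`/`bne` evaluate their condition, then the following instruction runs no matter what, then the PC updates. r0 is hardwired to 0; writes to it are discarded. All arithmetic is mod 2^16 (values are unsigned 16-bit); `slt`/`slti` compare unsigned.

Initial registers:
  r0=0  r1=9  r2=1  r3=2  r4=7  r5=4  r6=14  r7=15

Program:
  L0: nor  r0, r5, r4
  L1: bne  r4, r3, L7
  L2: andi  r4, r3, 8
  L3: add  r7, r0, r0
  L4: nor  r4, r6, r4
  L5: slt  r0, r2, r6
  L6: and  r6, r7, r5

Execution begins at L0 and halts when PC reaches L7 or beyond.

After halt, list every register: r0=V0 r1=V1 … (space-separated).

r0=0 r1=9 r2=1 r3=2 r4=0 r5=4 r6=14 r7=15

[0] nor  r0, r5, r4  →  {r0:0, r1:9, r2:1, r3:2, r4:7, r5:4, r6:14, r7:15}
[1] bne  r4, r3, L7  →  {r0:0, r1:9, r2:1, r3:2, r4:7, r5:4, r6:14, r7:15}  ⟨branch taken⟩
[2] andi  r4, r3, 8  →  {r0:0, r1:9, r2:1, r3:2, r4:0, r5:4, r6:14, r7:15}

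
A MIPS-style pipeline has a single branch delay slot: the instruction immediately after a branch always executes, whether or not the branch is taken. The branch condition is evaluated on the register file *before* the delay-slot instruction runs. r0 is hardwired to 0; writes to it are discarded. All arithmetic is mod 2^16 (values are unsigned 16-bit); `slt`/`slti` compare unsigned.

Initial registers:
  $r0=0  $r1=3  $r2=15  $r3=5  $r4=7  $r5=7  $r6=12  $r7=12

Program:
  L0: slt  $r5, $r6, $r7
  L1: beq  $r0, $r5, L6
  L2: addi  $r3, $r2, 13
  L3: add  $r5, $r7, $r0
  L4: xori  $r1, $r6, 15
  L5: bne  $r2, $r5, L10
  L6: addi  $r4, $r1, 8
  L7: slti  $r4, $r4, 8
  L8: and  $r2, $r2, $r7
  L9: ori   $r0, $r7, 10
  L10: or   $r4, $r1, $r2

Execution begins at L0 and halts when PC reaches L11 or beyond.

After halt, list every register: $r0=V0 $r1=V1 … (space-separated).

PC=0  slt  $r5, $r6, $r7     | $r0=0 $r1=3 $r2=15 $r3=5 $r4=7 $r5=0 $r6=12 $r7=12
PC=1  beq  $r0, $r5, L6      | $r0=0 $r1=3 $r2=15 $r3=5 $r4=7 $r5=0 $r6=12 $r7=12  [TAKEN]
PC=2  addi  $r3, $r2, 13     | $r0=0 $r1=3 $r2=15 $r3=28 $r4=7 $r5=0 $r6=12 $r7=12
PC=6  addi  $r4, $r1, 8      | $r0=0 $r1=3 $r2=15 $r3=28 $r4=11 $r5=0 $r6=12 $r7=12
PC=7  slti  $r4, $r4, 8      | $r0=0 $r1=3 $r2=15 $r3=28 $r4=0 $r5=0 $r6=12 $r7=12
PC=8  and  $r2, $r2, $r7     | $r0=0 $r1=3 $r2=12 $r3=28 $r4=0 $r5=0 $r6=12 $r7=12
PC=9  ori   $r0, $r7, 10     | $r0=0 $r1=3 $r2=12 $r3=28 $r4=0 $r5=0 $r6=12 $r7=12
PC=10 or   $r4, $r1, $r2     | $r0=0 $r1=3 $r2=12 $r3=28 $r4=15 $r5=0 $r6=12 $r7=12

$r0=0 $r1=3 $r2=12 $r3=28 $r4=15 $r5=0 $r6=12 $r7=12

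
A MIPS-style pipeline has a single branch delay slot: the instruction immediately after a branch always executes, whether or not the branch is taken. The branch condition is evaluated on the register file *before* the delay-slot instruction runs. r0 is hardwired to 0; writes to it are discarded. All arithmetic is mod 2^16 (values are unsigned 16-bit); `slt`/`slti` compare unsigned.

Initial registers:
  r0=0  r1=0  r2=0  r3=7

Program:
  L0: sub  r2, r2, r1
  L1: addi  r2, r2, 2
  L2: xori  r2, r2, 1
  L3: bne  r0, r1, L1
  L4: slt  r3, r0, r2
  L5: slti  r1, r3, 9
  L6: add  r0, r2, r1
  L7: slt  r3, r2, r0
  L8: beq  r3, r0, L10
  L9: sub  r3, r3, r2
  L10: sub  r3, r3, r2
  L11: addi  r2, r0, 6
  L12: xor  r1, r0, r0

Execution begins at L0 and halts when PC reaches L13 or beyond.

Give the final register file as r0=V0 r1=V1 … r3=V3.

r0=0 r1=0 r2=6 r3=65530

#0 sub  r2, r2, r1 ; 0/0/0/7
#1 addi  r2, r2, 2 ; 0/0/2/7
#2 xori  r2, r2, 1 ; 0/0/3/7
#3 bne  r0, r1, L1 ; 0/0/3/7 ; →fallthru
#4 slt  r3, r0, r2 ; 0/0/3/1
#5 slti  r1, r3, 9 ; 0/1/3/1
#6 add  r0, r2, r1 ; 0/1/3/1
#7 slt  r3, r2, r0 ; 0/1/3/0
#8 beq  r3, r0, L10 ; 0/1/3/0 ; →target
#9 sub  r3, r3, r2 ; 0/1/3/65533
#10 sub  r3, r3, r2 ; 0/1/3/65530
#11 addi  r2, r0, 6 ; 0/1/6/65530
#12 xor  r1, r0, r0 ; 0/0/6/65530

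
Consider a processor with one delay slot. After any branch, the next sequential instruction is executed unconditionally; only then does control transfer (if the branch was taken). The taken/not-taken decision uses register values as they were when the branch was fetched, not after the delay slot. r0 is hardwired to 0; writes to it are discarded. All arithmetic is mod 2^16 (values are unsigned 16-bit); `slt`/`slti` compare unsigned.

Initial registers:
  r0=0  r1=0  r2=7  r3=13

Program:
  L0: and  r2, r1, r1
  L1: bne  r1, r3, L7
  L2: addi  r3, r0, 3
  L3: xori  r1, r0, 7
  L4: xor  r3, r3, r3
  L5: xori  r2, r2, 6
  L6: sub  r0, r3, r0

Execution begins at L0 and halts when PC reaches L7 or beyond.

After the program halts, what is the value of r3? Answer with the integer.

3

PC=0  and  r2, r1, r1        | r0=0 r1=0 r2=0 r3=13
PC=1  bne  r1, r3, L7        | r0=0 r1=0 r2=0 r3=13  [TAKEN]
PC=2  addi  r3, r0, 3        | r0=0 r1=0 r2=0 r3=3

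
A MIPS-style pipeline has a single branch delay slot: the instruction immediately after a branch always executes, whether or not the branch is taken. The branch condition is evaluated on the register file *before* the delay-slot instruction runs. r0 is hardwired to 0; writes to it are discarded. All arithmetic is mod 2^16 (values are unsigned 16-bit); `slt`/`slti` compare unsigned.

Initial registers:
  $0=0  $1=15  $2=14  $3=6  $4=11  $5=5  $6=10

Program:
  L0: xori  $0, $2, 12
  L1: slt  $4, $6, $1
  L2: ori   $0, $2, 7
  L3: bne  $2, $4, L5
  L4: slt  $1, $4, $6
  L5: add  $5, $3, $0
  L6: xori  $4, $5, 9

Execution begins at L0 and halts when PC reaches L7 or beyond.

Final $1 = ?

1

PC=0  xori  $0, $2, 12       | $0=0 $1=15 $2=14 $3=6 $4=11 $5=5 $6=10
PC=1  slt  $4, $6, $1        | $0=0 $1=15 $2=14 $3=6 $4=1 $5=5 $6=10
PC=2  ori   $0, $2, 7        | $0=0 $1=15 $2=14 $3=6 $4=1 $5=5 $6=10
PC=3  bne  $2, $4, L5        | $0=0 $1=15 $2=14 $3=6 $4=1 $5=5 $6=10  [TAKEN]
PC=4  slt  $1, $4, $6        | $0=0 $1=1 $2=14 $3=6 $4=1 $5=5 $6=10
PC=5  add  $5, $3, $0        | $0=0 $1=1 $2=14 $3=6 $4=1 $5=6 $6=10
PC=6  xori  $4, $5, 9        | $0=0 $1=1 $2=14 $3=6 $4=15 $5=6 $6=10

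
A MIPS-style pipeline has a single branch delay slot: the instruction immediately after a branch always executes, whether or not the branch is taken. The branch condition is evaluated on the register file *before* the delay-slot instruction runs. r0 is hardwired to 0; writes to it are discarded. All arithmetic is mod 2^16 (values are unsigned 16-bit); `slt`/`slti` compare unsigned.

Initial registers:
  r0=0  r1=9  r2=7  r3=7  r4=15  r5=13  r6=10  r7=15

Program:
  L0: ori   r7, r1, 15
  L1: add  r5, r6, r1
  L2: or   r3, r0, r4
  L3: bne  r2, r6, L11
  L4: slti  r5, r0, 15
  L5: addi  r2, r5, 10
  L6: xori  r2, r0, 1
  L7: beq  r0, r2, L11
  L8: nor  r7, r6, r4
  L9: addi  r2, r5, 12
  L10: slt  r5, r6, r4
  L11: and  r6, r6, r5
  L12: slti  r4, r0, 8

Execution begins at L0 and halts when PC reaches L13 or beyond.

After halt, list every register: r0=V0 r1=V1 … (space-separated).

r0=0 r1=9 r2=7 r3=15 r4=1 r5=1 r6=0 r7=15

PC=0  ori   r7, r1, 15       | r0=0 r1=9 r2=7 r3=7 r4=15 r5=13 r6=10 r7=15
PC=1  add  r5, r6, r1        | r0=0 r1=9 r2=7 r3=7 r4=15 r5=19 r6=10 r7=15
PC=2  or   r3, r0, r4        | r0=0 r1=9 r2=7 r3=15 r4=15 r5=19 r6=10 r7=15
PC=3  bne  r2, r6, L11       | r0=0 r1=9 r2=7 r3=15 r4=15 r5=19 r6=10 r7=15  [TAKEN]
PC=4  slti  r5, r0, 15       | r0=0 r1=9 r2=7 r3=15 r4=15 r5=1 r6=10 r7=15
PC=11 and  r6, r6, r5        | r0=0 r1=9 r2=7 r3=15 r4=15 r5=1 r6=0 r7=15
PC=12 slti  r4, r0, 8        | r0=0 r1=9 r2=7 r3=15 r4=1 r5=1 r6=0 r7=15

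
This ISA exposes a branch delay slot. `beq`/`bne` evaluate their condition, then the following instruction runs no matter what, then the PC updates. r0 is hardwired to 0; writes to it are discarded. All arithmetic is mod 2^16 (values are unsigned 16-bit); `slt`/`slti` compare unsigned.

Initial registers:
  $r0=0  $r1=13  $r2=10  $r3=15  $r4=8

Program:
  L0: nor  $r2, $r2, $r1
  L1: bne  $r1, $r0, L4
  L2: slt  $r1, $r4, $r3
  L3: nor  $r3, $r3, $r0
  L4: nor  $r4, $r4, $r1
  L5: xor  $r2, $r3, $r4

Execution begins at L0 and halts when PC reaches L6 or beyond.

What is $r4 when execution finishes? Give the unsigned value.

65526

[0] nor  $r2, $r2, $r1  →  {$r0:0, $r1:13, $r2:65520, $r3:15, $r4:8}
[1] bne  $r1, $r0, L4  →  {$r0:0, $r1:13, $r2:65520, $r3:15, $r4:8}  ⟨branch taken⟩
[2] slt  $r1, $r4, $r3  →  {$r0:0, $r1:1, $r2:65520, $r3:15, $r4:8}
[4] nor  $r4, $r4, $r1  →  {$r0:0, $r1:1, $r2:65520, $r3:15, $r4:65526}
[5] xor  $r2, $r3, $r4  →  {$r0:0, $r1:1, $r2:65529, $r3:15, $r4:65526}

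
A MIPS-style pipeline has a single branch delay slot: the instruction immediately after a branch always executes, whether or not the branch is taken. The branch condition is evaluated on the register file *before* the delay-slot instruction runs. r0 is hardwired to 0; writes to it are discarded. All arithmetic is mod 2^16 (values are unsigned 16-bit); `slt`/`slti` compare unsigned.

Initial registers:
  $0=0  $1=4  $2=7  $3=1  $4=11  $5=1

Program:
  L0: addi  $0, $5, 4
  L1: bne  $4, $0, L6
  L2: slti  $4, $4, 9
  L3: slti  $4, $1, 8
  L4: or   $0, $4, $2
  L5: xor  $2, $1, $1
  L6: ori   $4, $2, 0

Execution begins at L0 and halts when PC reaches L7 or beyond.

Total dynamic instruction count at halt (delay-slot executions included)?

4

PC=0  addi  $0, $5, 4        | $0=0 $1=4 $2=7 $3=1 $4=11 $5=1
PC=1  bne  $4, $0, L6        | $0=0 $1=4 $2=7 $3=1 $4=11 $5=1  [TAKEN]
PC=2  slti  $4, $4, 9        | $0=0 $1=4 $2=7 $3=1 $4=0 $5=1
PC=6  ori   $4, $2, 0        | $0=0 $1=4 $2=7 $3=1 $4=7 $5=1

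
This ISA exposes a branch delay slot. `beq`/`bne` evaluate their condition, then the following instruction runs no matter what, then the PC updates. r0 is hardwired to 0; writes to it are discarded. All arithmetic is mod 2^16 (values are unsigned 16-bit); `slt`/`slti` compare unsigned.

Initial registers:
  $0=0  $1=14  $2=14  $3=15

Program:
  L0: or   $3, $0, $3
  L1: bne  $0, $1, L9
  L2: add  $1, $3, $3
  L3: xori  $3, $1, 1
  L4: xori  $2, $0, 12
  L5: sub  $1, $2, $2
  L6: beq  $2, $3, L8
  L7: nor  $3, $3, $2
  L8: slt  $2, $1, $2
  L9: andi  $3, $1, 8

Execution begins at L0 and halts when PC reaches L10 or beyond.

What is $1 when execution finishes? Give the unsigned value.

30

[0] or   $3, $0, $3  →  {$0:0, $1:14, $2:14, $3:15}
[1] bne  $0, $1, L9  →  {$0:0, $1:14, $2:14, $3:15}  ⟨branch taken⟩
[2] add  $1, $3, $3  →  {$0:0, $1:30, $2:14, $3:15}
[9] andi  $3, $1, 8  →  {$0:0, $1:30, $2:14, $3:8}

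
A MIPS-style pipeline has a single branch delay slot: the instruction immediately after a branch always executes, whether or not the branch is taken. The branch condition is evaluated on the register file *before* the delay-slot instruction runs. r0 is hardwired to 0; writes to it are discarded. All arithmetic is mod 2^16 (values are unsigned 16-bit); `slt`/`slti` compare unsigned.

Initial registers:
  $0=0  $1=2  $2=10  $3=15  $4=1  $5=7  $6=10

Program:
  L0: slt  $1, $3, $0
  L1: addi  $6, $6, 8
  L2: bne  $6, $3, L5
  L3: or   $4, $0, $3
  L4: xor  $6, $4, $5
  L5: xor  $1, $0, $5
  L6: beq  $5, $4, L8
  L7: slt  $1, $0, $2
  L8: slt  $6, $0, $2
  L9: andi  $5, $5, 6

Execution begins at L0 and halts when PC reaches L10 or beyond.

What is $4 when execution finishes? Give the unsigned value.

[0] slt  $1, $3, $0  →  {$0:0, $1:0, $2:10, $3:15, $4:1, $5:7, $6:10}
[1] addi  $6, $6, 8  →  {$0:0, $1:0, $2:10, $3:15, $4:1, $5:7, $6:18}
[2] bne  $6, $3, L5  →  {$0:0, $1:0, $2:10, $3:15, $4:1, $5:7, $6:18}  ⟨branch taken⟩
[3] or   $4, $0, $3  →  {$0:0, $1:0, $2:10, $3:15, $4:15, $5:7, $6:18}
[5] xor  $1, $0, $5  →  {$0:0, $1:7, $2:10, $3:15, $4:15, $5:7, $6:18}
[6] beq  $5, $4, L8  →  {$0:0, $1:7, $2:10, $3:15, $4:15, $5:7, $6:18}  ⟨branch fallthrough⟩
[7] slt  $1, $0, $2  →  {$0:0, $1:1, $2:10, $3:15, $4:15, $5:7, $6:18}
[8] slt  $6, $0, $2  →  {$0:0, $1:1, $2:10, $3:15, $4:15, $5:7, $6:1}
[9] andi  $5, $5, 6  →  {$0:0, $1:1, $2:10, $3:15, $4:15, $5:6, $6:1}

15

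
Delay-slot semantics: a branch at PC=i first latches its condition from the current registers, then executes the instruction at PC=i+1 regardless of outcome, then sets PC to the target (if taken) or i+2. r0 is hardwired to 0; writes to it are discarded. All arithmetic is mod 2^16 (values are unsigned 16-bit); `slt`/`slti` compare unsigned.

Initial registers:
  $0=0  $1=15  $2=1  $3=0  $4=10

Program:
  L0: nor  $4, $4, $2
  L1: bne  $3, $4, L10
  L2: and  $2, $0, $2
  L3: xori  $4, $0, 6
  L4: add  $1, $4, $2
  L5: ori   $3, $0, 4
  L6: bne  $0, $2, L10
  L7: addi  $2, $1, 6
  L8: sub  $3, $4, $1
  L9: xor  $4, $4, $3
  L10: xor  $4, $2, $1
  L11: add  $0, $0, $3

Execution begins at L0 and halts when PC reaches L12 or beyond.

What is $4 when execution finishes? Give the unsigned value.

15

  step pc=0: nor  $4, $4, $2  regs=(0,15,1,0,65524)
  step pc=1: bne  $3, $4, L10  cond=T  regs=(0,15,1,0,65524)
  step pc=2: and  $2, $0, $2  regs=(0,15,0,0,65524)
  step pc=10: xor  $4, $2, $1  regs=(0,15,0,0,15)
  step pc=11: add  $0, $0, $3  regs=(0,15,0,0,15)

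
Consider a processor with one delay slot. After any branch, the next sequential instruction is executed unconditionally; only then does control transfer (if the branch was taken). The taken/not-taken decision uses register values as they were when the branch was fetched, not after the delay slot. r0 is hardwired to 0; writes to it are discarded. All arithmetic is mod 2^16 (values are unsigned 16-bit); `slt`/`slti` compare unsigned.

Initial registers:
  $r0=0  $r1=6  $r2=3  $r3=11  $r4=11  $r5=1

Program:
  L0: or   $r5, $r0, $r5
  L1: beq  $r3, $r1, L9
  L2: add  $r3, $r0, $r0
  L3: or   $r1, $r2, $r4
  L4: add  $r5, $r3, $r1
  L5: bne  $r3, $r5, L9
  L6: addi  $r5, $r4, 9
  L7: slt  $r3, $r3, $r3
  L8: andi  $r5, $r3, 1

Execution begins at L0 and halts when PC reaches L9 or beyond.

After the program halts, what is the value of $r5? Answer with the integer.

20

  step pc=0: or   $r5, $r0, $r5  regs=(0,6,3,11,11,1)
  step pc=1: beq  $r3, $r1, L9  cond=F  regs=(0,6,3,11,11,1)
  step pc=2: add  $r3, $r0, $r0  regs=(0,6,3,0,11,1)
  step pc=3: or   $r1, $r2, $r4  regs=(0,11,3,0,11,1)
  step pc=4: add  $r5, $r3, $r1  regs=(0,11,3,0,11,11)
  step pc=5: bne  $r3, $r5, L9  cond=T  regs=(0,11,3,0,11,11)
  step pc=6: addi  $r5, $r4, 9  regs=(0,11,3,0,11,20)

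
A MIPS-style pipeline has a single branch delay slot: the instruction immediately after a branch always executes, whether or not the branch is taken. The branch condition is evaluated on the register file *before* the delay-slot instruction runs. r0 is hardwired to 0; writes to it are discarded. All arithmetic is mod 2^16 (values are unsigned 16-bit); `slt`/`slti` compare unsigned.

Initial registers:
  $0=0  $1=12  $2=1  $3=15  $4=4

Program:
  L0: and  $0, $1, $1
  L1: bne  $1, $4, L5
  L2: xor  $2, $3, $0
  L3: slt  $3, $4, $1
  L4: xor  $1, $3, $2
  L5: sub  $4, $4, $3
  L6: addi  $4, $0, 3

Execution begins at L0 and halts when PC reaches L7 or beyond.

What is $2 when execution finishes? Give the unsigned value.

PC=0  and  $0, $1, $1        | $0=0 $1=12 $2=1 $3=15 $4=4
PC=1  bne  $1, $4, L5        | $0=0 $1=12 $2=1 $3=15 $4=4  [TAKEN]
PC=2  xor  $2, $3, $0        | $0=0 $1=12 $2=15 $3=15 $4=4
PC=5  sub  $4, $4, $3        | $0=0 $1=12 $2=15 $3=15 $4=65525
PC=6  addi  $4, $0, 3        | $0=0 $1=12 $2=15 $3=15 $4=3

15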